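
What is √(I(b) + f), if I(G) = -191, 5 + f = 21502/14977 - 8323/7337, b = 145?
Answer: I*√2809821203995289/3789181 ≈ 13.989*I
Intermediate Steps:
f = -17804298/3789181 (f = -5 + (21502/14977 - 8323/7337) = -5 + (21502*(1/14977) - 8323*1/7337) = -5 + (21502/14977 - 287/253) = -5 + 1141607/3789181 = -17804298/3789181 ≈ -4.6987)
√(I(b) + f) = √(-191 - 17804298/3789181) = √(-741537869/3789181) = I*√2809821203995289/3789181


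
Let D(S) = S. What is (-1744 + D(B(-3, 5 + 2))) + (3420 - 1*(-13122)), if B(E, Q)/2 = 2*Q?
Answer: 14826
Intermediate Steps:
B(E, Q) = 4*Q (B(E, Q) = 2*(2*Q) = 4*Q)
(-1744 + D(B(-3, 5 + 2))) + (3420 - 1*(-13122)) = (-1744 + 4*(5 + 2)) + (3420 - 1*(-13122)) = (-1744 + 4*7) + (3420 + 13122) = (-1744 + 28) + 16542 = -1716 + 16542 = 14826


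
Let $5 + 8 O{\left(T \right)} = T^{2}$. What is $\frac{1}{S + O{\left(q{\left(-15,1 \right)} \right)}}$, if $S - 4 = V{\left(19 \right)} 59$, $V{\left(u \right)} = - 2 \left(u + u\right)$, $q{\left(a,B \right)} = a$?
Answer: $- \frac{2}{8905} \approx -0.00022459$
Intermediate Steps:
$V{\left(u \right)} = - 4 u$ ($V{\left(u \right)} = - 2 \cdot 2 u = - 4 u$)
$O{\left(T \right)} = - \frac{5}{8} + \frac{T^{2}}{8}$
$S = -4480$ ($S = 4 + \left(-4\right) 19 \cdot 59 = 4 - 4484 = -4480$)
$\frac{1}{S + O{\left(q{\left(-15,1 \right)} \right)}} = \frac{1}{-4480 - \left(\frac{5}{8} - \frac{\left(-15\right)^{2}}{8}\right)} = \frac{1}{-4480 + \left(- \frac{5}{8} + \frac{1}{8} \cdot 225\right)} = \frac{1}{-4480 + \left(- \frac{5}{8} + \frac{225}{8}\right)} = \frac{1}{-4480 + \frac{55}{2}} = \frac{1}{- \frac{8905}{2}} = - \frac{2}{8905}$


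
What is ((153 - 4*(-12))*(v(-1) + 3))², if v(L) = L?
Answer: 161604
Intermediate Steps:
((153 - 4*(-12))*(v(-1) + 3))² = ((153 - 4*(-12))*(-1 + 3))² = ((153 + 48)*2)² = (201*2)² = 402² = 161604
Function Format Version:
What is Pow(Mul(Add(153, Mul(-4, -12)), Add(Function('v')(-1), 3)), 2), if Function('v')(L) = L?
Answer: 161604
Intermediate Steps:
Pow(Mul(Add(153, Mul(-4, -12)), Add(Function('v')(-1), 3)), 2) = Pow(Mul(Add(153, Mul(-4, -12)), Add(-1, 3)), 2) = Pow(Mul(Add(153, 48), 2), 2) = Pow(Mul(201, 2), 2) = Pow(402, 2) = 161604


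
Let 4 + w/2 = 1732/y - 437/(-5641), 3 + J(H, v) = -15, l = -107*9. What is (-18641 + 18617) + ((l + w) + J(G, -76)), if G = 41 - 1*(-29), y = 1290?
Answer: -3675410843/3638445 ≈ -1010.2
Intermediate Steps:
l = -963
G = 70 (G = 41 + 29 = 70)
J(H, v) = -18 (J(H, v) = -3 - 15 = -18)
w = -18773618/3638445 (w = -8 + 2*(1732/1290 - 437/(-5641)) = -8 + 2*(1732*(1/1290) - 437*(-1/5641)) = -8 + 2*(866/645 + 437/5641) = -8 + 2*(5166971/3638445) = -8 + 10333942/3638445 = -18773618/3638445 ≈ -5.1598)
(-18641 + 18617) + ((l + w) + J(G, -76)) = (-18641 + 18617) + ((-963 - 18773618/3638445) - 18) = -24 + (-3522596153/3638445 - 18) = -24 - 3588088163/3638445 = -3675410843/3638445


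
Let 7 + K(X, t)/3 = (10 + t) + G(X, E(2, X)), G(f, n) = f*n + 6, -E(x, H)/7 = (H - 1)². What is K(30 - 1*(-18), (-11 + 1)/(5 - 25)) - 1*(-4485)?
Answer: -4444317/2 ≈ -2.2222e+6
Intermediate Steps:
E(x, H) = -7*(-1 + H)² (E(x, H) = -7*(H - 1)² = -7*(-1 + H)²)
G(f, n) = 6 + f*n
K(X, t) = 27 + 3*t - 21*X*(-1 + X)² (K(X, t) = -21 + 3*((10 + t) + (6 + X*(-7*(-1 + X)²))) = -21 + 3*((10 + t) + (6 - 7*X*(-1 + X)²)) = -21 + 3*(16 + t - 7*X*(-1 + X)²) = -21 + (48 + 3*t - 21*X*(-1 + X)²) = 27 + 3*t - 21*X*(-1 + X)²)
K(30 - 1*(-18), (-11 + 1)/(5 - 25)) - 1*(-4485) = (27 + 3*((-11 + 1)/(5 - 25)) - 21*(30 - 1*(-18))*(-1 + (30 - 1*(-18)))²) - 1*(-4485) = (27 + 3*(-10/(-20)) - 21*(30 + 18)*(-1 + (30 + 18))²) + 4485 = (27 + 3*(-10*(-1/20)) - 21*48*(-1 + 48)²) + 4485 = (27 + 3*(½) - 21*48*47²) + 4485 = (27 + 3/2 - 21*48*2209) + 4485 = (27 + 3/2 - 2226672) + 4485 = -4453287/2 + 4485 = -4444317/2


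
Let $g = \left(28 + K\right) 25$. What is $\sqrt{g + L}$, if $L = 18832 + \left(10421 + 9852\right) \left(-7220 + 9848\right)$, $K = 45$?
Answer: $\sqrt{53298101} \approx 7300.6$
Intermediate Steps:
$L = 53296276$ ($L = 18832 + 20273 \cdot 2628 = 18832 + 53277444 = 53296276$)
$g = 1825$ ($g = \left(28 + 45\right) 25 = 73 \cdot 25 = 1825$)
$\sqrt{g + L} = \sqrt{1825 + 53296276} = \sqrt{53298101}$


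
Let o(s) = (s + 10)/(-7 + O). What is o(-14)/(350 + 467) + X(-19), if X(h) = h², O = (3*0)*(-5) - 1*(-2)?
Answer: 1474689/4085 ≈ 361.00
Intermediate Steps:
O = 2 (O = 0*(-5) + 2 = 0 + 2 = 2)
o(s) = -2 - s/5 (o(s) = (s + 10)/(-7 + 2) = (10 + s)/(-5) = (10 + s)*(-⅕) = -2 - s/5)
o(-14)/(350 + 467) + X(-19) = (-2 - ⅕*(-14))/(350 + 467) + (-19)² = (-2 + 14/5)/817 + 361 = (1/817)*(⅘) + 361 = 4/4085 + 361 = 1474689/4085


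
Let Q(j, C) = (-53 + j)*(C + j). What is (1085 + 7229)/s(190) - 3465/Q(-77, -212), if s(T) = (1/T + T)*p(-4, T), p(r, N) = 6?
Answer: 450748357/62599134 ≈ 7.2006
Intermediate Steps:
s(T) = 6*T + 6/T (s(T) = (1/T + T)*6 = (T + 1/T)*6 = 6*T + 6/T)
(1085 + 7229)/s(190) - 3465/Q(-77, -212) = (1085 + 7229)/(6*190 + 6/190) - 3465/((-77)² - 53*(-212) - 53*(-77) - 212*(-77)) = 8314/(1140 + 6*(1/190)) - 3465/(5929 + 11236 + 4081 + 16324) = 8314/(1140 + 3/95) - 3465/37570 = 8314/(108303/95) - 3465*1/37570 = 8314*(95/108303) - 693/7514 = 789830/108303 - 693/7514 = 450748357/62599134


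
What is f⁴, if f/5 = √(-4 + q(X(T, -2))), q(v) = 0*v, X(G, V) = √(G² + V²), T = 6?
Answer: 10000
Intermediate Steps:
q(v) = 0
f = 10*I (f = 5*√(-4 + 0) = 5*√(-4) = 5*(2*I) = 10*I ≈ 10.0*I)
f⁴ = (10*I)⁴ = 10000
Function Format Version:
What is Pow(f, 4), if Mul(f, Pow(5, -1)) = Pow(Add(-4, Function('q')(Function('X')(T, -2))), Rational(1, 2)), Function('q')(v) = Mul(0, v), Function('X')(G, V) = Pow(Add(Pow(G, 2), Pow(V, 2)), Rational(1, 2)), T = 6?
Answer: 10000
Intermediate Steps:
Function('q')(v) = 0
f = Mul(10, I) (f = Mul(5, Pow(Add(-4, 0), Rational(1, 2))) = Mul(5, Pow(-4, Rational(1, 2))) = Mul(5, Mul(2, I)) = Mul(10, I) ≈ Mul(10.000, I))
Pow(f, 4) = Pow(Mul(10, I), 4) = 10000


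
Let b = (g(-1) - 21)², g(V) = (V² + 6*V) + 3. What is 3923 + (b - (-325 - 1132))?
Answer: 5909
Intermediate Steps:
g(V) = 3 + V² + 6*V
b = 529 (b = ((3 + (-1)² + 6*(-1)) - 21)² = ((3 + 1 - 6) - 21)² = (-2 - 21)² = (-23)² = 529)
3923 + (b - (-325 - 1132)) = 3923 + (529 - (-325 - 1132)) = 3923 + (529 - 1*(-1457)) = 3923 + (529 + 1457) = 3923 + 1986 = 5909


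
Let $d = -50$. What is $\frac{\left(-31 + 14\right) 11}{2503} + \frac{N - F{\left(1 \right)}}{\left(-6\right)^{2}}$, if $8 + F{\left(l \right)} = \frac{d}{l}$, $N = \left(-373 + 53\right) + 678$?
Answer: $\frac{258629}{22527} \approx 11.481$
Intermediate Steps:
$N = 358$ ($N = -320 + 678 = 358$)
$F{\left(l \right)} = -8 - \frac{50}{l}$
$\frac{\left(-31 + 14\right) 11}{2503} + \frac{N - F{\left(1 \right)}}{\left(-6\right)^{2}} = \frac{\left(-31 + 14\right) 11}{2503} + \frac{358 - \left(-8 - \frac{50}{1}\right)}{\left(-6\right)^{2}} = \left(-17\right) 11 \cdot \frac{1}{2503} + \frac{358 - \left(-8 - 50\right)}{36} = \left(-187\right) \frac{1}{2503} + \left(358 - \left(-8 - 50\right)\right) \frac{1}{36} = - \frac{187}{2503} + \left(358 - -58\right) \frac{1}{36} = - \frac{187}{2503} + \left(358 + 58\right) \frac{1}{36} = - \frac{187}{2503} + 416 \cdot \frac{1}{36} = - \frac{187}{2503} + \frac{104}{9} = \frac{258629}{22527}$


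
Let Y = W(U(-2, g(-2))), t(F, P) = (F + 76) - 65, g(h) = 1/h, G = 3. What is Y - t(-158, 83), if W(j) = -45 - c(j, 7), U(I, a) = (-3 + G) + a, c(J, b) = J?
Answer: 205/2 ≈ 102.50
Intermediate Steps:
t(F, P) = 11 + F (t(F, P) = (76 + F) - 65 = 11 + F)
U(I, a) = a (U(I, a) = (-3 + 3) + a = 0 + a = a)
W(j) = -45 - j
Y = -89/2 (Y = -45 - 1/(-2) = -45 - 1*(-1/2) = -45 + 1/2 = -89/2 ≈ -44.500)
Y - t(-158, 83) = -89/2 - (11 - 158) = -89/2 - 1*(-147) = -89/2 + 147 = 205/2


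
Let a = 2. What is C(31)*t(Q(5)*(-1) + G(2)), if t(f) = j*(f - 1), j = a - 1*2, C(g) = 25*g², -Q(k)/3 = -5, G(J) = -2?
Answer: 0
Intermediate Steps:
Q(k) = 15 (Q(k) = -3*(-5) = 15)
j = 0 (j = 2 - 1*2 = 2 - 2 = 0)
t(f) = 0 (t(f) = 0*(f - 1) = 0*(-1 + f) = 0)
C(31)*t(Q(5)*(-1) + G(2)) = (25*31²)*0 = (25*961)*0 = 24025*0 = 0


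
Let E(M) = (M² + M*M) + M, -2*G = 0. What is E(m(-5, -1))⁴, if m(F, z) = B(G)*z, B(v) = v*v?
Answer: 0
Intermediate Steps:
G = 0 (G = -½*0 = 0)
B(v) = v²
m(F, z) = 0 (m(F, z) = 0²*z = 0*z = 0)
E(M) = M + 2*M² (E(M) = (M² + M²) + M = 2*M² + M = M + 2*M²)
E(m(-5, -1))⁴ = (0*(1 + 2*0))⁴ = (0*(1 + 0))⁴ = (0*1)⁴ = 0⁴ = 0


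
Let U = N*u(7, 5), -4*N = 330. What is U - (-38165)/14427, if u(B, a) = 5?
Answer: -11825945/28854 ≈ -409.85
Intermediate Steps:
N = -165/2 (N = -1/4*330 = -165/2 ≈ -82.500)
U = -825/2 (U = -165/2*5 = -825/2 ≈ -412.50)
U - (-38165)/14427 = -825/2 - (-38165)/14427 = -825/2 - 1*(-38165/14427) = -825/2 + 38165/14427 = -11825945/28854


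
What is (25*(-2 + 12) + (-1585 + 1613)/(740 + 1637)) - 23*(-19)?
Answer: 1633027/2377 ≈ 687.01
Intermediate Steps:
(25*(-2 + 12) + (-1585 + 1613)/(740 + 1637)) - 23*(-19) = (25*10 + 28/2377) + 437 = (250 + 28*(1/2377)) + 437 = (250 + 28/2377) + 437 = 594278/2377 + 437 = 1633027/2377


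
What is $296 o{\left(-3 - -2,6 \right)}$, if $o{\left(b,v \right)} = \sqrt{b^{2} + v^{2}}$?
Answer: $296 \sqrt{37} \approx 1800.5$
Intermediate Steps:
$296 o{\left(-3 - -2,6 \right)} = 296 \sqrt{\left(-3 - -2\right)^{2} + 6^{2}} = 296 \sqrt{\left(-3 + 2\right)^{2} + 36} = 296 \sqrt{\left(-1\right)^{2} + 36} = 296 \sqrt{1 + 36} = 296 \sqrt{37}$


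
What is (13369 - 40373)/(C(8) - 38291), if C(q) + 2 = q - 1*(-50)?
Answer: 27004/38235 ≈ 0.70626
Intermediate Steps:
C(q) = 48 + q (C(q) = -2 + (q - 1*(-50)) = -2 + (q + 50) = -2 + (50 + q) = 48 + q)
(13369 - 40373)/(C(8) - 38291) = (13369 - 40373)/((48 + 8) - 38291) = -27004/(56 - 38291) = -27004/(-38235) = -27004*(-1/38235) = 27004/38235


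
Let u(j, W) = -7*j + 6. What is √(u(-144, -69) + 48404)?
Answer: √49418 ≈ 222.30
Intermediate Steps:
u(j, W) = 6 - 7*j
√(u(-144, -69) + 48404) = √((6 - 7*(-144)) + 48404) = √((6 + 1008) + 48404) = √(1014 + 48404) = √49418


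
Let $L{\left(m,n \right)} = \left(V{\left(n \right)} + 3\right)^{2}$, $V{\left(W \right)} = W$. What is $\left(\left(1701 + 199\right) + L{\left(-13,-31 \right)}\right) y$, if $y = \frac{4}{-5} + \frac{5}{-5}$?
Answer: $- \frac{24156}{5} \approx -4831.2$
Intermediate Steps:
$L{\left(m,n \right)} = \left(3 + n\right)^{2}$ ($L{\left(m,n \right)} = \left(n + 3\right)^{2} = \left(3 + n\right)^{2}$)
$y = - \frac{9}{5}$ ($y = 4 \left(- \frac{1}{5}\right) + 5 \left(- \frac{1}{5}\right) = - \frac{4}{5} - 1 = - \frac{9}{5} \approx -1.8$)
$\left(\left(1701 + 199\right) + L{\left(-13,-31 \right)}\right) y = \left(\left(1701 + 199\right) + \left(3 - 31\right)^{2}\right) \left(- \frac{9}{5}\right) = \left(1900 + \left(-28\right)^{2}\right) \left(- \frac{9}{5}\right) = \left(1900 + 784\right) \left(- \frac{9}{5}\right) = 2684 \left(- \frac{9}{5}\right) = - \frac{24156}{5}$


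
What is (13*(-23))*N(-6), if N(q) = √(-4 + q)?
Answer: -299*I*√10 ≈ -945.52*I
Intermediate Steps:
(13*(-23))*N(-6) = (13*(-23))*√(-4 - 6) = -299*I*√10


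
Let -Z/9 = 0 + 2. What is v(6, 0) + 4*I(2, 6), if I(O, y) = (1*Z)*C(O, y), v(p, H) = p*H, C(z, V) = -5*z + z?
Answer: 576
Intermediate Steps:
C(z, V) = -4*z
Z = -18 (Z = -9*(0 + 2) = -9*2 = -18)
v(p, H) = H*p
I(O, y) = 72*O (I(O, y) = (1*(-18))*(-4*O) = -(-72)*O = 72*O)
v(6, 0) + 4*I(2, 6) = 0*6 + 4*(72*2) = 0 + 4*144 = 0 + 576 = 576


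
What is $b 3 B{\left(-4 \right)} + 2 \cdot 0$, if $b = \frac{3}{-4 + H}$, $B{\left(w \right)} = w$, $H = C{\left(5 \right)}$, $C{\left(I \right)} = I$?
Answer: $-36$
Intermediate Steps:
$H = 5$
$b = 3$ ($b = \frac{3}{-4 + 5} = \frac{3}{1} = 3 \cdot 1 = 3$)
$b 3 B{\left(-4 \right)} + 2 \cdot 0 = 3 \cdot 3 \left(-4\right) + 2 \cdot 0 = 9 \left(-4\right) + 0 = -36 + 0 = -36$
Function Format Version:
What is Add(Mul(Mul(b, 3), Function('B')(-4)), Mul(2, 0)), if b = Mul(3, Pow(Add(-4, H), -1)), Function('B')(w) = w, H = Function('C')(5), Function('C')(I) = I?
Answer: -36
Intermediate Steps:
H = 5
b = 3 (b = Mul(3, Pow(Add(-4, 5), -1)) = Mul(3, Pow(1, -1)) = Mul(3, 1) = 3)
Add(Mul(Mul(b, 3), Function('B')(-4)), Mul(2, 0)) = Add(Mul(Mul(3, 3), -4), Mul(2, 0)) = Add(Mul(9, -4), 0) = Add(-36, 0) = -36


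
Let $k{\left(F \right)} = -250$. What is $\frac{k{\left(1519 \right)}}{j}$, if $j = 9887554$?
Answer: $- \frac{125}{4943777} \approx -2.5284 \cdot 10^{-5}$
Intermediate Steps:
$\frac{k{\left(1519 \right)}}{j} = - \frac{250}{9887554} = \left(-250\right) \frac{1}{9887554} = - \frac{125}{4943777}$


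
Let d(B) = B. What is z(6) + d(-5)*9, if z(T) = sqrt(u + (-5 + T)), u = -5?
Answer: -45 + 2*I ≈ -45.0 + 2.0*I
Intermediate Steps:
z(T) = sqrt(-10 + T) (z(T) = sqrt(-5 + (-5 + T)) = sqrt(-10 + T))
z(6) + d(-5)*9 = sqrt(-10 + 6) - 5*9 = sqrt(-4) - 45 = 2*I - 45 = -45 + 2*I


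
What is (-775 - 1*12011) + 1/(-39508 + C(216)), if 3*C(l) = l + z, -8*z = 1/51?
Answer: -617175937914/48269665 ≈ -12786.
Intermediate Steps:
z = -1/408 (z = -⅛/51 = -⅛*1/51 = -1/408 ≈ -0.0024510)
C(l) = -1/1224 + l/3 (C(l) = (l - 1/408)/3 = (-1/408 + l)/3 = -1/1224 + l/3)
(-775 - 1*12011) + 1/(-39508 + C(216)) = (-775 - 1*12011) + 1/(-39508 + (-1/1224 + (⅓)*216)) = (-775 - 12011) + 1/(-39508 + (-1/1224 + 72)) = -12786 + 1/(-39508 + 88127/1224) = -12786 + 1/(-48269665/1224) = -12786 - 1224/48269665 = -617175937914/48269665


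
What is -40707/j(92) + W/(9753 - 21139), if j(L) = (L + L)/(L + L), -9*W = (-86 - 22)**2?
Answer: -231744303/5693 ≈ -40707.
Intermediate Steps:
W = -1296 (W = -(-86 - 22)**2/9 = -1/9*(-108)**2 = -1/9*11664 = -1296)
j(L) = 1 (j(L) = (2*L)/((2*L)) = (2*L)*(1/(2*L)) = 1)
-40707/j(92) + W/(9753 - 21139) = -40707/1 - 1296/(9753 - 21139) = -40707*1 - 1296/(-11386) = -40707 - 1296*(-1/11386) = -40707 + 648/5693 = -231744303/5693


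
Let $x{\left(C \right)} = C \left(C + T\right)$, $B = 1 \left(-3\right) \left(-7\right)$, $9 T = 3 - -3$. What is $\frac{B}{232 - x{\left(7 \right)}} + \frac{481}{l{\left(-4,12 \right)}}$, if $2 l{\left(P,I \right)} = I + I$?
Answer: $\frac{258091}{6420} \approx 40.201$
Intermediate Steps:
$T = \frac{2}{3}$ ($T = \frac{3 - -3}{9} = \frac{3 + 3}{9} = \frac{1}{9} \cdot 6 = \frac{2}{3} \approx 0.66667$)
$l{\left(P,I \right)} = I$ ($l{\left(P,I \right)} = \frac{I + I}{2} = \frac{2 I}{2} = I$)
$B = 21$ ($B = \left(-3\right) \left(-7\right) = 21$)
$x{\left(C \right)} = C \left(\frac{2}{3} + C\right)$ ($x{\left(C \right)} = C \left(C + \frac{2}{3}\right) = C \left(\frac{2}{3} + C\right)$)
$\frac{B}{232 - x{\left(7 \right)}} + \frac{481}{l{\left(-4,12 \right)}} = \frac{21}{232 - \frac{1}{3} \cdot 7 \left(2 + 3 \cdot 7\right)} + \frac{481}{12} = \frac{21}{232 - \frac{1}{3} \cdot 7 \left(2 + 21\right)} + 481 \cdot \frac{1}{12} = \frac{21}{232 - \frac{1}{3} \cdot 7 \cdot 23} + \frac{481}{12} = \frac{21}{232 - \frac{161}{3}} + \frac{481}{12} = \frac{21}{\frac{535}{3}} + \frac{481}{12} = 21 \cdot \frac{3}{535} + \frac{481}{12} = \frac{63}{535} + \frac{481}{12} = \frac{258091}{6420}$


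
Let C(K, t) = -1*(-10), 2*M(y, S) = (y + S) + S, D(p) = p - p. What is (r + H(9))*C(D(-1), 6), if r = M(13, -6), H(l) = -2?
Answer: -15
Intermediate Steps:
D(p) = 0
M(y, S) = S + y/2 (M(y, S) = ((y + S) + S)/2 = ((S + y) + S)/2 = (y + 2*S)/2 = S + y/2)
C(K, t) = 10
r = 1/2 (r = -6 + (1/2)*13 = -6 + 13/2 = 1/2 ≈ 0.50000)
(r + H(9))*C(D(-1), 6) = (1/2 - 2)*10 = -3/2*10 = -15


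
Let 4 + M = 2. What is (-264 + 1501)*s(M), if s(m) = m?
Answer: -2474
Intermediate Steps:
M = -2 (M = -4 + 2 = -2)
(-264 + 1501)*s(M) = (-264 + 1501)*(-2) = 1237*(-2) = -2474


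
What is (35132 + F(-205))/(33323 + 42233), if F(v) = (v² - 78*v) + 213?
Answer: 23340/18889 ≈ 1.2356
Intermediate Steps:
F(v) = 213 + v² - 78*v
(35132 + F(-205))/(33323 + 42233) = (35132 + (213 + (-205)² - 78*(-205)))/(33323 + 42233) = (35132 + (213 + 42025 + 15990))/75556 = (35132 + 58228)*(1/75556) = 93360*(1/75556) = 23340/18889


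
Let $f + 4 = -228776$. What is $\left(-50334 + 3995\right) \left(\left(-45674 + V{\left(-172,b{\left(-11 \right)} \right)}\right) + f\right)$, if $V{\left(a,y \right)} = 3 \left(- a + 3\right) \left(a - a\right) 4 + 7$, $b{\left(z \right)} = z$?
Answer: $12717599533$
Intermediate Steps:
$V{\left(a,y \right)} = 7$ ($V{\left(a,y \right)} = 3 \left(3 - a\right) 0 \cdot 4 + 7 = \left(9 - 3 a\right) 0 \cdot 4 + 7 = 0 \cdot 4 + 7 = 0 + 7 = 7$)
$f = -228780$ ($f = -4 - 228776 = -228780$)
$\left(-50334 + 3995\right) \left(\left(-45674 + V{\left(-172,b{\left(-11 \right)} \right)}\right) + f\right) = \left(-50334 + 3995\right) \left(\left(-45674 + 7\right) - 228780\right) = - 46339 \left(-45667 - 228780\right) = \left(-46339\right) \left(-274447\right) = 12717599533$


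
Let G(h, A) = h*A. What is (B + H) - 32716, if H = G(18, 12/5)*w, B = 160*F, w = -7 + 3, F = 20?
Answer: -148444/5 ≈ -29689.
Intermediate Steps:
G(h, A) = A*h
w = -4
B = 3200 (B = 160*20 = 3200)
H = -864/5 (H = ((12/5)*18)*(-4) = (216/5)*(-4) = -864/5 ≈ -172.80)
(B + H) - 32716 = (3200 - 864/5) - 32716 = 15136/5 - 32716 = -148444/5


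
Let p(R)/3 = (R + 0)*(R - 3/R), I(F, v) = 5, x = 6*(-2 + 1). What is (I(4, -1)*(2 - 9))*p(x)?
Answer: -3465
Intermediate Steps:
x = -6 (x = 6*(-1) = -6)
p(R) = 3*R*(R - 3/R) (p(R) = 3*((R + 0)*(R - 3/R)) = 3*(R*(R - 3/R)) = 3*R*(R - 3/R))
(I(4, -1)*(2 - 9))*p(x) = (5*(2 - 9))*(-9 + 3*(-6)²) = (5*(-7))*(-9 + 3*36) = -35*(-9 + 108) = -35*99 = -3465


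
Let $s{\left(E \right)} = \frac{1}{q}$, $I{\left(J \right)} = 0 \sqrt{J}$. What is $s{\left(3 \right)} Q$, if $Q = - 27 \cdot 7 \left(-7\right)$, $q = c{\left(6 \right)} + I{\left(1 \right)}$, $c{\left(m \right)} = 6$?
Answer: $\frac{441}{2} \approx 220.5$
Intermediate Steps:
$I{\left(J \right)} = 0$
$q = 6$ ($q = 6 + 0 = 6$)
$s{\left(E \right)} = \frac{1}{6}$
$Q = 1323$ ($Q = \left(-27\right) \left(-49\right) = 1323$)
$s{\left(3 \right)} Q = \frac{1}{6} \cdot 1323 = \frac{441}{2}$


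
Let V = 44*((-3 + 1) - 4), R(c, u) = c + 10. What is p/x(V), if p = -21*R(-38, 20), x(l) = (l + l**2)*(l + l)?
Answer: -49/3055008 ≈ -1.6039e-5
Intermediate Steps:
R(c, u) = 10 + c
V = -264 (V = 44*(-2 - 4) = 44*(-6) = -264)
x(l) = 2*l*(l + l**2) (x(l) = (l + l**2)*(2*l) = 2*l*(l + l**2))
p = 588 (p = -21*(10 - 38) = -21*(-28) = 588)
p/x(V) = 588/((2*(-264)**2*(1 - 264))) = 588/((2*69696*(-263))) = 588/(-36660096) = 588*(-1/36660096) = -49/3055008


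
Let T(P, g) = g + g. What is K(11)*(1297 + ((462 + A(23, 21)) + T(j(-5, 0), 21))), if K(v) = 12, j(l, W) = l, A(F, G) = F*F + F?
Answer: 28236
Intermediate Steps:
A(F, G) = F + F**2 (A(F, G) = F**2 + F = F + F**2)
T(P, g) = 2*g
K(11)*(1297 + ((462 + A(23, 21)) + T(j(-5, 0), 21))) = 12*(1297 + ((462 + 23*(1 + 23)) + 2*21)) = 12*(1297 + ((462 + 23*24) + 42)) = 12*(1297 + ((462 + 552) + 42)) = 12*(1297 + (1014 + 42)) = 12*(1297 + 1056) = 12*2353 = 28236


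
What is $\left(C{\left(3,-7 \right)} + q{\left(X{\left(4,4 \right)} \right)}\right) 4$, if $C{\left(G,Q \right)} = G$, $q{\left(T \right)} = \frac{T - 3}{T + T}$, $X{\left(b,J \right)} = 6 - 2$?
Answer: $\frac{25}{2} \approx 12.5$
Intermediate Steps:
$X{\left(b,J \right)} = 4$
$q{\left(T \right)} = \frac{-3 + T}{2 T}$
$\left(C{\left(3,-7 \right)} + q{\left(X{\left(4,4 \right)} \right)}\right) 4 = \left(3 + \frac{-3 + 4}{2 \cdot 4}\right) 4 = \left(3 + \frac{1}{2} \cdot \frac{1}{4} \cdot 1\right) 4 = \left(3 + \frac{1}{8}\right) 4 = \frac{25}{8} \cdot 4 = \frac{25}{2}$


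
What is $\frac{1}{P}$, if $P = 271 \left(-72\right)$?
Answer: $- \frac{1}{19512} \approx -5.1251 \cdot 10^{-5}$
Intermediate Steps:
$P = -19512$
$\frac{1}{P} = \frac{1}{-19512} = - \frac{1}{19512}$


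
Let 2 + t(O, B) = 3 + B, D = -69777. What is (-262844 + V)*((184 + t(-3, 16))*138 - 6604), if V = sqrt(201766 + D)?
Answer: -5554945096 + 274742*sqrt(781) ≈ -5.5473e+9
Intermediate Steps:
t(O, B) = 1 + B (t(O, B) = -2 + (3 + B) = 1 + B)
V = 13*sqrt(781) (V = sqrt(201766 - 69777) = sqrt(131989) = 13*sqrt(781) ≈ 363.30)
(-262844 + V)*((184 + t(-3, 16))*138 - 6604) = (-262844 + 13*sqrt(781))*((184 + (1 + 16))*138 - 6604) = (-262844 + 13*sqrt(781))*((184 + 17)*138 - 6604) = (-262844 + 13*sqrt(781))*(201*138 - 6604) = (-262844 + 13*sqrt(781))*(27738 - 6604) = (-262844 + 13*sqrt(781))*21134 = -5554945096 + 274742*sqrt(781)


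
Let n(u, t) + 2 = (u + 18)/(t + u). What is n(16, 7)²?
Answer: 144/529 ≈ 0.27221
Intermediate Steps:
n(u, t) = -2 + (18 + u)/(t + u) (n(u, t) = -2 + (u + 18)/(t + u) = -2 + (18 + u)/(t + u))
n(16, 7)² = ((18 - 1*16 - 2*7)/(7 + 16))² = ((18 - 16 - 14)/23)² = ((1/23)*(-12))² = (-12/23)² = 144/529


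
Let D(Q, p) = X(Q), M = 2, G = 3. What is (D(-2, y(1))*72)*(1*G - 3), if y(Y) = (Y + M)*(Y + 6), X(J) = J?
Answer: 0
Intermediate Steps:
y(Y) = (2 + Y)*(6 + Y) (y(Y) = (Y + 2)*(Y + 6) = (2 + Y)*(6 + Y))
D(Q, p) = Q
(D(-2, y(1))*72)*(1*G - 3) = (-2*72)*(1*3 - 3) = -144*(3 - 3) = -144*0 = 0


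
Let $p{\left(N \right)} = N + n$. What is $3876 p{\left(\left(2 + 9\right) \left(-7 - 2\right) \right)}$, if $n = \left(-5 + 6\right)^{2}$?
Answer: $-379848$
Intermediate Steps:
$n = 1$ ($n = 1^{2} = 1$)
$p{\left(N \right)} = 1 + N$ ($p{\left(N \right)} = N + 1 = 1 + N$)
$3876 p{\left(\left(2 + 9\right) \left(-7 - 2\right) \right)} = 3876 \left(1 + \left(2 + 9\right) \left(-7 - 2\right)\right) = 3876 \left(1 + 11 \left(-9\right)\right) = 3876 \left(1 - 99\right) = 3876 \left(-98\right) = -379848$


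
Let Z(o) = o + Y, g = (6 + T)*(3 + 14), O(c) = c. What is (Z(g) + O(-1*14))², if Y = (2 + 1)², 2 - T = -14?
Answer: 136161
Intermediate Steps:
T = 16 (T = 2 - 1*(-14) = 2 + 14 = 16)
Y = 9 (Y = 3² = 9)
g = 374 (g = (6 + 16)*(3 + 14) = 22*17 = 374)
Z(o) = 9 + o (Z(o) = o + 9 = 9 + o)
(Z(g) + O(-1*14))² = ((9 + 374) - 1*14)² = (383 - 14)² = 369² = 136161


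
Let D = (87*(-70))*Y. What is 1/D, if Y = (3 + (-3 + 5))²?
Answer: -1/152250 ≈ -6.5681e-6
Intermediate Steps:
Y = 25 (Y = (3 + 2)² = 5² = 25)
D = -152250 (D = (87*(-70))*25 = -6090*25 = -152250)
1/D = 1/(-152250) = -1/152250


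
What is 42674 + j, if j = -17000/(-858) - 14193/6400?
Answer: 117214045603/2745600 ≈ 42692.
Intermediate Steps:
j = 48311203/2745600 (j = -17000*(-1/858) - 14193*1/6400 = 8500/429 - 14193/6400 = 48311203/2745600 ≈ 17.596)
42674 + j = 42674 + 48311203/2745600 = 117214045603/2745600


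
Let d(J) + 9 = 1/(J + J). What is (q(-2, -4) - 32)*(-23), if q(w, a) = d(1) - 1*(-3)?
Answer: 1725/2 ≈ 862.50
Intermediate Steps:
d(J) = -9 + 1/(2*J) (d(J) = -9 + 1/(J + J) = -9 + 1/(2*J))
q(w, a) = -11/2 (q(w, a) = (-9 + (1/2)/1) - 1*(-3) = (-9 + (1/2)*1) + 3 = (-9 + 1/2) + 3 = -17/2 + 3 = -11/2)
(q(-2, -4) - 32)*(-23) = (-11/2 - 32)*(-23) = -75/2*(-23) = 1725/2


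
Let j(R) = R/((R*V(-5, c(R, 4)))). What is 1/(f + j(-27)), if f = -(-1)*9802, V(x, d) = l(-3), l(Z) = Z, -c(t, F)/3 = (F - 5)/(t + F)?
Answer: 3/29405 ≈ 0.00010202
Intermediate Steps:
c(t, F) = -3*(-5 + F)/(F + t) (c(t, F) = -3*(F - 5)/(t + F) = -3*(-5 + F)/(F + t))
V(x, d) = -3
j(R) = -⅓ (j(R) = R/((R*(-3))) = R/((-3*R)) = R*(-1/(3*R)) = -⅓)
f = 9802 (f = -1*(-9802) = 9802)
1/(f + j(-27)) = 1/(9802 - ⅓) = 1/(29405/3) = 3/29405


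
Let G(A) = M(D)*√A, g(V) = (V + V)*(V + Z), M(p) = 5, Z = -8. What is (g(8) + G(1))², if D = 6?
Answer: 25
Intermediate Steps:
g(V) = 2*V*(-8 + V) (g(V) = (V + V)*(V - 8) = (2*V)*(-8 + V) = 2*V*(-8 + V))
G(A) = 5*√A
(g(8) + G(1))² = (2*8*(-8 + 8) + 5*√1)² = (2*8*0 + 5*1)² = (0 + 5)² = 5² = 25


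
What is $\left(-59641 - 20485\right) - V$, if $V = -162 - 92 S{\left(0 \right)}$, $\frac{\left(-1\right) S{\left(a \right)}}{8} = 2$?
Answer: $-81436$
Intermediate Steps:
$S{\left(a \right)} = -16$ ($S{\left(a \right)} = \left(-8\right) 2 = -16$)
$V = 1310$ ($V = -162 - -1472 = -162 + 1472 = 1310$)
$\left(-59641 - 20485\right) - V = \left(-59641 - 20485\right) - 1310 = -80126 - 1310 = -81436$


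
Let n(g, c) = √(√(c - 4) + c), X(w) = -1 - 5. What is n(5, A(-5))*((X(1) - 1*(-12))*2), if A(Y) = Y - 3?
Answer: 12*√(-8 + 2*I*√3) ≈ 7.189 + 34.694*I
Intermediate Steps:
A(Y) = -3 + Y
X(w) = -6
n(g, c) = √(c + √(-4 + c)) (n(g, c) = √(√(-4 + c) + c) = √(c + √(-4 + c)))
n(5, A(-5))*((X(1) - 1*(-12))*2) = √((-3 - 5) + √(-4 + (-3 - 5)))*((-6 - 1*(-12))*2) = √(-8 + √(-4 - 8))*((-6 + 12)*2) = √(-8 + √(-12))*(6*2) = √(-8 + 2*I*√3)*12 = 12*√(-8 + 2*I*√3)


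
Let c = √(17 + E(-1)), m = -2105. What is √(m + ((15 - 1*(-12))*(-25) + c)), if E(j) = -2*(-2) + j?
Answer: √(-2780 + 2*√5) ≈ 52.683*I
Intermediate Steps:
E(j) = 4 + j
c = 2*√5 (c = √(17 + (4 - 1)) = √(17 + 3) = √20 = 2*√5 ≈ 4.4721)
√(m + ((15 - 1*(-12))*(-25) + c)) = √(-2105 + ((15 - 1*(-12))*(-25) + 2*√5)) = √(-2105 + ((15 + 12)*(-25) + 2*√5)) = √(-2105 + (27*(-25) + 2*√5)) = √(-2105 + (-675 + 2*√5)) = √(-2780 + 2*√5)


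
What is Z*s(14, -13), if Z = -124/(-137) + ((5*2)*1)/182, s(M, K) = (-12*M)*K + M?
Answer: 3758266/1781 ≈ 2110.2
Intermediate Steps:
s(M, K) = M - 12*K*M (s(M, K) = -12*K*M + M = M - 12*K*M)
Z = 11969/12467 (Z = -124*(-1/137) + (10*1)*(1/182) = 124/137 + 10*(1/182) = 124/137 + 5/91 = 11969/12467 ≈ 0.96005)
Z*s(14, -13) = 11969*(14*(1 - 12*(-13)))/12467 = 11969*(14*(1 + 156))/12467 = 11969*(14*157)/12467 = (11969/12467)*2198 = 3758266/1781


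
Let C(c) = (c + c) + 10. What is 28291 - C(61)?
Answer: 28159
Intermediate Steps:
C(c) = 10 + 2*c (C(c) = 2*c + 10 = 10 + 2*c)
28291 - C(61) = 28291 - (10 + 2*61) = 28291 - (10 + 122) = 28291 - 1*132 = 28291 - 132 = 28159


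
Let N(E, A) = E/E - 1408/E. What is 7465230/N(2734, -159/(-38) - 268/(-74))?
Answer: 3401656470/221 ≈ 1.5392e+7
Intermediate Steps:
N(E, A) = 1 - 1408/E
7465230/N(2734, -159/(-38) - 268/(-74)) = 7465230/(((-1408 + 2734)/2734)) = 7465230/(((1/2734)*1326)) = 7465230/(663/1367) = 7465230*(1367/663) = 3401656470/221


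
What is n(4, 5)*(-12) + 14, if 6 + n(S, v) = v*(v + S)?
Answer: -454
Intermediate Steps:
n(S, v) = -6 + v*(S + v) (n(S, v) = -6 + v*(v + S) = -6 + v*(S + v))
n(4, 5)*(-12) + 14 = (-6 + 5² + 4*5)*(-12) + 14 = (-6 + 25 + 20)*(-12) + 14 = 39*(-12) + 14 = -468 + 14 = -454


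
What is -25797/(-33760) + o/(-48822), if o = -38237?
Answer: 1275171127/824115360 ≈ 1.5473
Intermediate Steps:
-25797/(-33760) + o/(-48822) = -25797/(-33760) - 38237/(-48822) = -25797*(-1/33760) - 38237*(-1/48822) = 25797/33760 + 38237/48822 = 1275171127/824115360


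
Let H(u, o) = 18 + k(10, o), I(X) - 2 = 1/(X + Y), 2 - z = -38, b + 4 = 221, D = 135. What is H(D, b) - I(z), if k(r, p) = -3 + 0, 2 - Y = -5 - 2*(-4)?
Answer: 506/39 ≈ 12.974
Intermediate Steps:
b = 217 (b = -4 + 221 = 217)
z = 40 (z = 2 - 1*(-38) = 2 + 38 = 40)
Y = -1 (Y = 2 - (-5 - 2*(-4)) = 2 - (-5 + 8) = 2 - 1*3 = 2 - 3 = -1)
k(r, p) = -3
I(X) = 2 + 1/(-1 + X) (I(X) = 2 + 1/(X - 1) = 2 + 1/(-1 + X))
H(u, o) = 15 (H(u, o) = 18 - 3 = 15)
H(D, b) - I(z) = 15 - (-1 + 2*40)/(-1 + 40) = 15 - (-1 + 80)/39 = 15 - 79/39 = 506/39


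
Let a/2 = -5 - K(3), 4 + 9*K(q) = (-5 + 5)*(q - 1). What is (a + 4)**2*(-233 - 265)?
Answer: -351256/27 ≈ -13009.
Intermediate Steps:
K(q) = -4/9 (K(q) = -4/9 + ((-5 + 5)*(q - 1))/9 = -4/9 + (0*(-1 + q))/9 = -4/9 + (1/9)*0 = -4/9 + 0 = -4/9)
a = -82/9 (a = 2*(-5 - 1*(-4/9)) = 2*(-5 + 4/9) = 2*(-41/9) = -82/9 ≈ -9.1111)
(a + 4)**2*(-233 - 265) = (-82/9 + 4)**2*(-233 - 265) = (-46/9)**2*(-498) = (2116/81)*(-498) = -351256/27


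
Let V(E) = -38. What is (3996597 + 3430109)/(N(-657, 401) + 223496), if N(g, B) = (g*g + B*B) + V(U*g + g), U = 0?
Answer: 3713353/407954 ≈ 9.1024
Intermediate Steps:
N(g, B) = -38 + B**2 + g**2 (N(g, B) = (g*g + B*B) - 38 = (g**2 + B**2) - 38 = (B**2 + g**2) - 38 = -38 + B**2 + g**2)
(3996597 + 3430109)/(N(-657, 401) + 223496) = (3996597 + 3430109)/((-38 + 401**2 + (-657)**2) + 223496) = 7426706/((-38 + 160801 + 431649) + 223496) = 7426706/(592412 + 223496) = 7426706/815908 = 7426706*(1/815908) = 3713353/407954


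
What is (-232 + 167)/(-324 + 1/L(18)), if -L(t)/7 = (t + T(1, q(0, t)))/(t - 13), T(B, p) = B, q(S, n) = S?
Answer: 8645/43097 ≈ 0.20059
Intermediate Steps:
L(t) = -7*(1 + t)/(-13 + t) (L(t) = -7*(t + 1)/(t - 13) = -7*(1 + t)/(-13 + t))
(-232 + 167)/(-324 + 1/L(18)) = (-232 + 167)/(-324 + 1/(7*(-1 - 1*18)/(-13 + 18))) = -65/(-324 + 1/(7*(-1 - 18)/5)) = -65/(-324 + 1/(7*(1/5)*(-19))) = -65/(-324 + 1/(-133/5)) = -65/(-324 - 5/133) = -65/(-43097/133) = -65*(-133/43097) = 8645/43097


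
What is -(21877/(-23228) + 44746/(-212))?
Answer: 260999503/1231084 ≈ 212.01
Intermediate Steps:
-(21877/(-23228) + 44746/(-212)) = -(21877*(-1/23228) + 44746*(-1/212)) = -(-21877/23228 - 22373/106) = -1*(-260999503/1231084) = 260999503/1231084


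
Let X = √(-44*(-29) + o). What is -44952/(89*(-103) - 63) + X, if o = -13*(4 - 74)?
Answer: 22476/4615 + √2186 ≈ 51.625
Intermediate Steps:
o = 910 (o = -13*(-70) = 910)
X = √2186 (X = √(-44*(-29) + 910) = √(1276 + 910) = √2186 ≈ 46.755)
-44952/(89*(-103) - 63) + X = -44952/(89*(-103) - 63) + √2186 = -44952/(-9167 - 63) + √2186 = -44952/(-9230) + √2186 = -44952*(-1/9230) + √2186 = 22476/4615 + √2186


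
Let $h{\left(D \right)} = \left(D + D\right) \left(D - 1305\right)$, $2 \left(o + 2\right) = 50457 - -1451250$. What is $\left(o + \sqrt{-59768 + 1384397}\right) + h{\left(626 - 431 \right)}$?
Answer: $\frac{635903}{2} + 3 \sqrt{147181} \approx 3.191 \cdot 10^{5}$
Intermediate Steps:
$o = \frac{1501703}{2}$ ($o = -2 + \frac{50457 - -1451250}{2} = -2 + \frac{50457 + 1451250}{2} = -2 + \frac{1}{2} \cdot 1501707 = -2 + \frac{1501707}{2} = \frac{1501703}{2} \approx 7.5085 \cdot 10^{5}$)
$h{\left(D \right)} = 2 D \left(-1305 + D\right)$
$\left(o + \sqrt{-59768 + 1384397}\right) + h{\left(626 - 431 \right)} = \left(\frac{1501703}{2} + \sqrt{-59768 + 1384397}\right) + 2 \left(626 - 431\right) \left(-1305 + \left(626 - 431\right)\right) = \left(\frac{1501703}{2} + \sqrt{1324629}\right) + 2 \cdot 195 \left(-1305 + 195\right) = \left(\frac{1501703}{2} + 3 \sqrt{147181}\right) + 2 \cdot 195 \left(-1110\right) = \left(\frac{1501703}{2} + 3 \sqrt{147181}\right) - 432900 = \frac{635903}{2} + 3 \sqrt{147181}$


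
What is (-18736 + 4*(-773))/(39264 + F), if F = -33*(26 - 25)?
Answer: -7276/13077 ≈ -0.55640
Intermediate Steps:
F = -33 (F = -33*1 = -33)
(-18736 + 4*(-773))/(39264 + F) = (-18736 + 4*(-773))/(39264 - 33) = (-18736 - 3092)/39231 = -21828*1/39231 = -7276/13077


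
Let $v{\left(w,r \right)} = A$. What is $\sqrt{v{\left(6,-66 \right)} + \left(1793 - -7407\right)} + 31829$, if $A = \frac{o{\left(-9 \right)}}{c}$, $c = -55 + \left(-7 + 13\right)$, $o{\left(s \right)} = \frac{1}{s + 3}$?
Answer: $31829 + \frac{\sqrt{16228806}}{42} \approx 31925.0$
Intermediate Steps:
$o{\left(s \right)} = \frac{1}{3 + s}$
$c = -49$ ($c = -55 + 6 = -49$)
$A = \frac{1}{294}$ ($A = \frac{1}{\left(3 - 9\right) \left(-49\right)} = \frac{1}{-6} \left(- \frac{1}{49}\right) = \left(- \frac{1}{6}\right) \left(- \frac{1}{49}\right) = \frac{1}{294} \approx 0.0034014$)
$v{\left(w,r \right)} = \frac{1}{294}$
$\sqrt{v{\left(6,-66 \right)} + \left(1793 - -7407\right)} + 31829 = \sqrt{\frac{1}{294} + \left(1793 - -7407\right)} + 31829 = \sqrt{\frac{1}{294} + \left(1793 + 7407\right)} + 31829 = \sqrt{\frac{1}{294} + 9200} + 31829 = \sqrt{\frac{2704801}{294}} + 31829 = \frac{\sqrt{16228806}}{42} + 31829 = 31829 + \frac{\sqrt{16228806}}{42}$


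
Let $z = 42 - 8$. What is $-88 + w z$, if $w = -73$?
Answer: $-2570$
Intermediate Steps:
$z = 34$
$-88 + w z = -88 - 2482 = -2570$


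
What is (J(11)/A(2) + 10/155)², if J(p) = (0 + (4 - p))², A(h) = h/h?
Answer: 2313441/961 ≈ 2407.3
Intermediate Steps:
A(h) = 1
J(p) = (4 - p)²
(J(11)/A(2) + 10/155)² = ((-4 + 11)²/1 + 10/155)² = (7²*1 + 10*(1/155))² = (49*1 + 2/31)² = (49 + 2/31)² = (1521/31)² = 2313441/961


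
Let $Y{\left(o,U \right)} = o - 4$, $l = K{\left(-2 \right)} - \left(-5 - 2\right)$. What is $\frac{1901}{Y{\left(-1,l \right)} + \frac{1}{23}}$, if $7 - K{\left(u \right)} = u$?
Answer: $- \frac{43723}{114} \approx -383.54$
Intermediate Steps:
$K{\left(u \right)} = 7 - u$
$l = 16$ ($l = \left(7 - -2\right) - \left(-5 - 2\right) = \left(7 + 2\right) - \left(-5 - 2\right) = 9 - -7 = 9 + 7 = 16$)
$Y{\left(o,U \right)} = -4 + o$ ($Y{\left(o,U \right)} = o - 4 = -4 + o$)
$\frac{1901}{Y{\left(-1,l \right)} + \frac{1}{23}} = \frac{1901}{\left(-4 - 1\right) + \frac{1}{23}} = \frac{1901}{-5 + \frac{1}{23}} = \frac{1901}{- \frac{114}{23}} = 1901 \left(- \frac{23}{114}\right) = - \frac{43723}{114}$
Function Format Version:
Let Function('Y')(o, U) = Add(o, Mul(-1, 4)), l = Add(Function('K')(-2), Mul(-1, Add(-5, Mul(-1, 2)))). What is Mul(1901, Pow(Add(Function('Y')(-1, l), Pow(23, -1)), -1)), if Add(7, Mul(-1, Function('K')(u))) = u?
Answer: Rational(-43723, 114) ≈ -383.54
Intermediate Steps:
Function('K')(u) = Add(7, Mul(-1, u))
l = 16 (l = Add(Add(7, Mul(-1, -2)), Mul(-1, Add(-5, Mul(-1, 2)))) = Add(Add(7, 2), Mul(-1, Add(-5, -2))) = Add(9, Mul(-1, -7)) = Add(9, 7) = 16)
Function('Y')(o, U) = Add(-4, o) (Function('Y')(o, U) = Add(o, -4) = Add(-4, o))
Mul(1901, Pow(Add(Function('Y')(-1, l), Pow(23, -1)), -1)) = Mul(1901, Pow(Add(Add(-4, -1), Pow(23, -1)), -1)) = Mul(1901, Pow(Add(-5, Rational(1, 23)), -1)) = Mul(1901, Pow(Rational(-114, 23), -1)) = Mul(1901, Rational(-23, 114)) = Rational(-43723, 114)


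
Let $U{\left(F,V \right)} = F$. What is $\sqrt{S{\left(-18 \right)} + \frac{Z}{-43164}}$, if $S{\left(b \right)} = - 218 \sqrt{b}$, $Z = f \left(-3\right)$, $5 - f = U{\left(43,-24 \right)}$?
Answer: $\frac{\sqrt{-136686 - 33846877944 i \sqrt{2}}}{7194} \approx 21.505 - 21.505 i$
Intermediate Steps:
$f = -38$ ($f = 5 - 43 = -38$)
$Z = 114$ ($Z = \left(-38\right) \left(-3\right) = 114$)
$\sqrt{S{\left(-18 \right)} + \frac{Z}{-43164}} = \sqrt{- 218 \sqrt{-18} + \frac{114}{-43164}} = \sqrt{- 218 \cdot 3 i \sqrt{2} + 114 \left(- \frac{1}{43164}\right)} = \sqrt{- 654 i \sqrt{2} - \frac{19}{7194}} = \sqrt{- \frac{19}{7194} - 654 i \sqrt{2}}$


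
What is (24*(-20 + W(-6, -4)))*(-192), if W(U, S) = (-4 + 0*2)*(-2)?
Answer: 55296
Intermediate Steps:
W(U, S) = 8 (W(U, S) = (-4 + 0)*(-2) = -4*(-2) = 8)
(24*(-20 + W(-6, -4)))*(-192) = (24*(-20 + 8))*(-192) = (24*(-12))*(-192) = -288*(-192) = 55296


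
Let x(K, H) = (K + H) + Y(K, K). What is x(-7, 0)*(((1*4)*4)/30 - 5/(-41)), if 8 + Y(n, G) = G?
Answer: -8866/615 ≈ -14.416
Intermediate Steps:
Y(n, G) = -8 + G
x(K, H) = -8 + H + 2*K (x(K, H) = (K + H) + (-8 + K) = (H + K) + (-8 + K) = -8 + H + 2*K)
x(-7, 0)*(((1*4)*4)/30 - 5/(-41)) = (-8 + 0 + 2*(-7))*(((1*4)*4)/30 - 5/(-41)) = (-8 + 0 - 14)*((4*4)*(1/30) - 5*(-1/41)) = -22*(16*(1/30) + 5/41) = -22*(8/15 + 5/41) = -22*403/615 = -8866/615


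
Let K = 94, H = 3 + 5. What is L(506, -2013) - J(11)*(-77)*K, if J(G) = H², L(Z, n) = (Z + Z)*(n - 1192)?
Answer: -2780228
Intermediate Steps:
H = 8
L(Z, n) = 2*Z*(-1192 + n) (L(Z, n) = (2*Z)*(-1192 + n) = 2*Z*(-1192 + n))
J(G) = 64 (J(G) = 8² = 64)
L(506, -2013) - J(11)*(-77)*K = 2*506*(-1192 - 2013) - 64*(-77)*94 = 2*506*(-3205) - (-4928)*94 = -3243460 - 1*(-463232) = -3243460 + 463232 = -2780228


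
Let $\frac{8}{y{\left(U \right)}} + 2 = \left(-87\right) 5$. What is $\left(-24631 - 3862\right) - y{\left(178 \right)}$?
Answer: $- \frac{12451433}{437} \approx -28493.0$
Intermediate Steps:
$y{\left(U \right)} = - \frac{8}{437}$ ($y{\left(U \right)} = \frac{8}{-2 - 435} = \frac{8}{-437} = 8 \left(- \frac{1}{437}\right) = - \frac{8}{437}$)
$\left(-24631 - 3862\right) - y{\left(178 \right)} = \left(-24631 - 3862\right) - - \frac{8}{437} = -28493 + \frac{8}{437} = - \frac{12451433}{437}$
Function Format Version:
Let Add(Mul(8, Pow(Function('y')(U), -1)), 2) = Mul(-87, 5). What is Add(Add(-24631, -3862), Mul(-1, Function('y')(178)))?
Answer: Rational(-12451433, 437) ≈ -28493.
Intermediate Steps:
Function('y')(U) = Rational(-8, 437) (Function('y')(U) = Mul(8, Pow(Add(-2, Mul(-87, 5)), -1)) = Mul(8, Pow(Add(-2, -435), -1)) = Mul(8, Pow(-437, -1)) = Mul(8, Rational(-1, 437)) = Rational(-8, 437))
Add(Add(-24631, -3862), Mul(-1, Function('y')(178))) = Add(Add(-24631, -3862), Mul(-1, Rational(-8, 437))) = Add(-28493, Rational(8, 437)) = Rational(-12451433, 437)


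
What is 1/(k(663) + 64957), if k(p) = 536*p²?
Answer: 1/235673941 ≈ 4.2431e-9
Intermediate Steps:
1/(k(663) + 64957) = 1/(536*663² + 64957) = 1/(536*439569 + 64957) = 1/(235608984 + 64957) = 1/235673941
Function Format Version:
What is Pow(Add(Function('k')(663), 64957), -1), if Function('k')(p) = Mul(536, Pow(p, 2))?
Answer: Rational(1, 235673941) ≈ 4.2431e-9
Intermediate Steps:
Pow(Add(Function('k')(663), 64957), -1) = Pow(Add(Mul(536, Pow(663, 2)), 64957), -1) = Pow(Add(Mul(536, 439569), 64957), -1) = Pow(Add(235608984, 64957), -1) = Pow(235673941, -1) = Rational(1, 235673941)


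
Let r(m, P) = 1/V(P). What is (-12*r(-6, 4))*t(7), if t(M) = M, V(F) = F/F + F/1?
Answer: -84/5 ≈ -16.800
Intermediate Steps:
V(F) = 1 + F (V(F) = 1 + F*1 = 1 + F)
r(m, P) = 1/(1 + P)
(-12*r(-6, 4))*t(7) = -12/(1 + 4)*7 = -12/5*7 = -84/5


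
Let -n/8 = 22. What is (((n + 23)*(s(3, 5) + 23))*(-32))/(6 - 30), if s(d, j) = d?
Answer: -5304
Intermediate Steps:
n = -176 (n = -8*22 = -176)
(((n + 23)*(s(3, 5) + 23))*(-32))/(6 - 30) = (((-176 + 23)*(3 + 23))*(-32))/(6 - 30) = (-153*26*(-32))/(-24) = -3978*(-32)*(-1/24) = 127296*(-1/24) = -5304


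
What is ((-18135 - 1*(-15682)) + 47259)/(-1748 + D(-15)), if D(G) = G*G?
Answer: -44806/1523 ≈ -29.420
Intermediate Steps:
D(G) = G²
((-18135 - 1*(-15682)) + 47259)/(-1748 + D(-15)) = ((-18135 - 1*(-15682)) + 47259)/(-1748 + (-15)²) = ((-18135 + 15682) + 47259)/(-1748 + 225) = (-2453 + 47259)/(-1523) = 44806*(-1/1523) = -44806/1523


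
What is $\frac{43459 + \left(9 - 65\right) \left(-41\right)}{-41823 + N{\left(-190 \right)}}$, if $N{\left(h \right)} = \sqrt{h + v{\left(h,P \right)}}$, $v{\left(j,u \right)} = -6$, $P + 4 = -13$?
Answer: $- \frac{382722273}{349832705} - \frac{128114 i}{349832705} \approx -1.094 - 0.00036622 i$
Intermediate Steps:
$P = -17$ ($P = -4 - 13 = -17$)
$N{\left(h \right)} = \sqrt{-6 + h}$ ($N{\left(h \right)} = \sqrt{h - 6} = \sqrt{-6 + h}$)
$\frac{43459 + \left(9 - 65\right) \left(-41\right)}{-41823 + N{\left(-190 \right)}} = \frac{43459 + \left(9 - 65\right) \left(-41\right)}{-41823 + \sqrt{-6 - 190}} = \frac{43459 - -2296}{-41823 + \sqrt{-196}} = \frac{43459 + 2296}{-41823 + 14 i} = 45755 \frac{-41823 - 14 i}{1749163525} = \frac{9151 \left(-41823 - 14 i\right)}{349832705}$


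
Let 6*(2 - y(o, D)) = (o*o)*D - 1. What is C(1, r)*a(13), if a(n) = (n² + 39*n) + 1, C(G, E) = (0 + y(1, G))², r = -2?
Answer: 2708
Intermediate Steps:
y(o, D) = 13/6 - D*o²/6 (y(o, D) = 2 - ((o*o)*D - 1)/6 = 2 - (o²*D - 1)/6 = 2 - (D*o² - 1)/6 = 2 - (-1 + D*o²)/6 = 2 + (⅙ - D*o²/6) = 13/6 - D*o²/6)
C(G, E) = (13/6 - G/6)² (C(G, E) = (0 + (13/6 - ⅙*G*1²))² = (0 + (13/6 - ⅙*G*1))² = (0 + (13/6 - G/6))² = (13/6 - G/6)²)
a(n) = 1 + n² + 39*n
C(1, r)*a(13) = ((-13 + 1)²/36)*(1 + 13² + 39*13) = ((1/36)*(-12)²)*(1 + 169 + 507) = ((1/36)*144)*677 = 4*677 = 2708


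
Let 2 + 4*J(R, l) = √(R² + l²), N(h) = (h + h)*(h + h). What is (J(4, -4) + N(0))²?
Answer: 9/4 - √2 ≈ 0.83579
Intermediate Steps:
N(h) = 4*h² (N(h) = (2*h)*(2*h) = 4*h²)
J(R, l) = -½ + √(R² + l²)/4
(J(4, -4) + N(0))² = ((-½ + √(4² + (-4)²)/4) + 4*0²)² = ((-½ + √(16 + 16)/4) + 4*0)² = ((-½ + √32/4) + 0)² = ((-½ + (4*√2)/4) + 0)² = ((-½ + √2) + 0)² = (-½ + √2)²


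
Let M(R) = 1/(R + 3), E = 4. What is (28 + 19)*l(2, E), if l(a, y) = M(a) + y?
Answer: 987/5 ≈ 197.40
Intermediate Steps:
M(R) = 1/(3 + R)
l(a, y) = y + 1/(3 + a) (l(a, y) = 1/(3 + a) + y = y + 1/(3 + a))
(28 + 19)*l(2, E) = (28 + 19)*((1 + 4*(3 + 2))/(3 + 2)) = 47*((1 + 4*5)/5) = 47*((1 + 20)/5) = 47*((⅕)*21) = 47*(21/5) = 987/5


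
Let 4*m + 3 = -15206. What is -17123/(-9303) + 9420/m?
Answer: -90113333/141489327 ≈ -0.63689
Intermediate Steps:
m = -15209/4 (m = -¾ + (¼)*(-15206) = -¾ - 7603/2 = -15209/4 ≈ -3802.3)
-17123/(-9303) + 9420/m = -17123/(-9303) + 9420/(-15209/4) = -17123*(-1/9303) + 9420*(-4/15209) = 17123/9303 - 37680/15209 = -90113333/141489327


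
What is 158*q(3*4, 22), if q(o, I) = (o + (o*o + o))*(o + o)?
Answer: 637056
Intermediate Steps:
q(o, I) = 2*o*(o**2 + 2*o) (q(o, I) = (o + (o**2 + o))*(2*o) = (o + (o + o**2))*(2*o) = (o**2 + 2*o)*(2*o) = 2*o*(o**2 + 2*o))
158*q(3*4, 22) = 158*(2*(3*4)**2*(2 + 3*4)) = 158*(2*12**2*(2 + 12)) = 158*(2*144*14) = 158*4032 = 637056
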